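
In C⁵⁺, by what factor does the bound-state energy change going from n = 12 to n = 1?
144.0000

Using E_n = -13.6057 Z² / n² eV with Z = 6:

E_1 = -13.6057 × 6² / 1² = -489.8052 / 1 = -489.8052000000 eV
E_12 = -13.6057 × 6² / 12² = -489.8052 / 144 = -3.4014250000 eV

The ratio is:
E_1/E_12 = (-489.8052000000) / (-3.4014250000)
E_1/E_12 = (-489.8052/1) / (-489.8052/144)
E_1/E_12 = 144/1
E_1/E_12 = 144.0000
(Note: the Z² factors cancel in the ratio.)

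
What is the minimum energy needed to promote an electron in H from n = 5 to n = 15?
0.484 eV

The energy levels of a hydrogen-like atom are E_n = -13.6057 eV / n².

Energy at n = 5: E_5 = -13.6057 / 5² = -0.544228 eV
Energy at n = 15: E_15 = -13.6057 / 15² = -0.060470 eV

The excitation energy is the difference:
ΔE = E_15 - E_5
ΔE = -0.060470 - (-0.544228)
ΔE = 0.484 eV

Since this is positive, energy must be absorbed (photon absorption).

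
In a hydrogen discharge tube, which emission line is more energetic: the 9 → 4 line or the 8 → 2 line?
8 → 2

Calculate the energy for each transition:

Transition 9 → 4:
ΔE₁ = |E_4 - E_9| = |-13.6057/4² - (-13.6057/9²)|
ΔE₁ = |-0.8503562500 - (-0.1679716049)| = 0.6823846 eV

Transition 8 → 2:
ΔE₂ = |E_2 - E_8| = |-13.6057/2² - (-13.6057/8²)|
ΔE₂ = |-3.4014250000 - (-0.2125890625)| = 3.1888359 eV

Since 3.1888359 eV > 0.6823846 eV, the transition 8 → 2 emits the more energetic photon.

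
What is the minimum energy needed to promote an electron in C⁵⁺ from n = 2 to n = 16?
120.53800 eV

The energy levels of a hydrogen-like atom are E_n = -13.6057 Z² eV / n².

Energy at n = 2: E_2 = -13.6057 × 6² / 2² = -122.45130000 eV
Energy at n = 16: E_16 = -13.6057 × 6² / 16² = -1.91330156 eV

The excitation energy is the difference:
ΔE = E_16 - E_2
ΔE = -1.91330156 - (-122.45130000)
ΔE = 120.53800 eV

Since this is positive, energy must be absorbed (photon absorption).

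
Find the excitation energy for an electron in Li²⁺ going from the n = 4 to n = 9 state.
6.141462 eV

The energy levels of a hydrogen-like atom are E_n = -13.6057 Z² eV / n².

Energy at n = 4: E_4 = -13.6057 × 3² / 4² = -7.653206250 eV
Energy at n = 9: E_9 = -13.6057 × 3² / 9² = -1.511744444 eV

The excitation energy is the difference:
ΔE = E_9 - E_4
ΔE = -1.511744444 - (-7.653206250)
ΔE = 6.141462 eV

Since this is positive, energy must be absorbed (photon absorption).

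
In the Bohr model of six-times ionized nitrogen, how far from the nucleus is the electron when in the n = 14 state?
1.4817 nm (or 14.8170 Å)

The Bohr radius formula is:
r_n = n² a₀ / Z

where a₀ = 0.0529177 nm is the Bohr radius.

For N⁶⁺ (Z = 7) at n = 14:
r_14 = 14² × 0.0529177 nm / 7
r_14 = 196 × 0.0529177 nm / 7
r_14 = 10.37187 nm / 7
r_14 = 1.4817 nm

The electron orbits at approximately 1.4817 nm from the nucleus.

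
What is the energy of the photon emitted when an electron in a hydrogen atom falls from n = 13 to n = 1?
13.52519 eV

The energy levels are E_n = -13.6057 eV / n².

Energy at n = 13: E_13 = -13.6057 / 13² = -0.08050710 eV
Energy at n = 1: E_1 = -13.6057 / 1² = -13.60570000 eV

For emission (electron falling to lower state), the photon energy is:
E_photon = E_13 - E_1 = |-0.08050710 - (-13.60570000)|
E_photon = 13.52519 eV

This energy is carried away by the emitted photon.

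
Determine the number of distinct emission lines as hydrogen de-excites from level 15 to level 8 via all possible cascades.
28

The electron can occupy levels n = 8, 9, ..., 15 during de-excitation — that is m = 15 - 8 + 1 = 8 distinct levels.

The number of distinct spectral lines equals the number of ways to choose 2 of these m levels (each pair gives one possible emission transition):

Number of lines = m(m-1)/2 = 8×7/2 = 28

These correspond to all possible transitions between the 8 levels:
15 → 14, 15 → 13, 15 → 12, 15 → 11, 15 → 10, 15 → 9, 15 → 8, 14 → 13...

Each transition produces a photon with a unique energy (and thus wavelength). This count does not depend on Z.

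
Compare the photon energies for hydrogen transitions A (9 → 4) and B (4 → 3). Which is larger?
9 → 4

Calculate the energy for each transition:

Transition 9 → 4:
ΔE₁ = |E_4 - E_9| = |-13.6057/4² - (-13.6057/9²)|
ΔE₁ = |-0.8503562500 - (-0.1679716049)| = 0.6823846 eV

Transition 4 → 3:
ΔE₂ = |E_3 - E_4| = |-13.6057/3² - (-13.6057/4²)|
ΔE₂ = |-1.5117444444 - (-0.8503562500)| = 0.6613882 eV

Since 0.6823846 eV > 0.6613882 eV, the transition 9 → 4 emits the more energetic photon.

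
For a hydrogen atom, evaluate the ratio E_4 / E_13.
10.5625

Using E_n = -13.6057 Z² / n² eV with Z = 1:

E_4 = -13.6057 / 4² = -13.6057 / 16 = -0.850356250 eV
E_13 = -13.6057 / 13² = -13.6057 / 169 = -0.080507101 eV

The ratio is:
E_4/E_13 = (-0.850356250) / (-0.080507101)
E_4/E_13 = (-13.6057/16) / (-13.6057/169)
E_4/E_13 = 169/16
E_4/E_13 = 10.5625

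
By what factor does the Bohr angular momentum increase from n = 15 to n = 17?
1.1333

In the Bohr model, L_n = nℏ, so the ratio is purely the ratio of quantum numbers:

L_17/L_15 = 17ℏ / 15ℏ = 17/15 = 1.1333

The angular momentum scales linearly with n.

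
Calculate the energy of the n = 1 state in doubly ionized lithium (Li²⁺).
-122.45130 eV

For hydrogen-like ions, the energy levels scale with Z²:
E_n = -13.6057 Z² / n² eV

For Li²⁺ (Z = 3) at n = 1:
E_1 = -13.6057 × 3² / 1²
E_1 = -13.6057 × 9 / 1
E_1 = -122.4513 / 1
E_1 = -122.45130 eV

The energy is 9 times more negative than hydrogen at the same n due to the stronger nuclear charge.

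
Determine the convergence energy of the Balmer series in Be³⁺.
54.422800 eV

The series limit corresponds to the transition from n = ∞ to n = 2.
This is the highest energy (shortest wavelength) transition in the Balmer series.

E_∞ = 0 eV
E_2 = -13.6057 × 4² / 2² = -54.422800 eV

Energy at series limit:
ΔE = E_∞ - E_2 = 0 - (-54.422800) = 54.422800 eV

This energy equals the ionization energy from the n = 2 state of Be³⁺.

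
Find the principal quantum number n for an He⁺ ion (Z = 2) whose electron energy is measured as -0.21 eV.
n = 16

The exact energy levels follow E_n = -13.6057 Z² / n² eV with Z = 2.

The measured value (-0.21 eV) is reported to only 2 significant figures, so we must test candidate n values and see which one matches to that precision.

Candidate energies:
  n = 14:  E = -13.6057 × 2² / 14² = -0.27767 eV
  n = 15:  E = -13.6057 × 2² / 15² = -0.24188 eV
  n = 16:  E = -13.6057 × 2² / 16² = -0.21259 eV  ← matches
  n = 17:  E = -13.6057 × 2² / 17² = -0.18831 eV
  n = 18:  E = -13.6057 × 2² / 18² = -0.16797 eV

Checking against the measurement of -0.21 eV (2 sig figs), only n = 16 agrees:
E_16 = -0.21259 eV, which rounds to -0.21 eV ✓

Therefore n = 16.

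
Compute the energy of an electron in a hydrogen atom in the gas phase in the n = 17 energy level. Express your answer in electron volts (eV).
-0.0471 eV

The energy levels of a hydrogen-like atom are given by:
E_n = -13.6057 eV / n²

For n = 17:
E_17 = -13.6057 eV / 17²
E_17 = -13.6057 eV / 289
E_17 = -0.0471 eV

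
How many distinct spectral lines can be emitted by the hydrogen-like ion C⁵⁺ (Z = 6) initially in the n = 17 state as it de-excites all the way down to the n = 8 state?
45

The electron can occupy levels n = 8, 9, ..., 17 during de-excitation — that is m = 17 - 8 + 1 = 10 distinct levels.

The number of distinct spectral lines equals the number of ways to choose 2 of these m levels (each pair gives one possible emission transition):

Number of lines = m(m-1)/2 = 10×9/2 = 45

These correspond to all possible transitions between the 10 levels:
17 → 16, 17 → 15, 17 → 14, 17 → 13, 17 → 12, 17 → 11, 17 → 10, 17 → 9...

Each transition produces a photon with a unique energy (and thus wavelength). This count does not depend on Z.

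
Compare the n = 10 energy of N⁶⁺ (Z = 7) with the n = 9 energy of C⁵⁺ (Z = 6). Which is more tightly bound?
N⁶⁺ at n = 10 (E = -6.6668 eV)

Using E_n = -13.6057 Z² / n² eV:

N⁶⁺ (Z = 7) at n = 10:
E = -13.6057 × 7² / 10² = -13.6057 × 49 / 100 = -6.6667930 eV

C⁵⁺ (Z = 6) at n = 9:
E = -13.6057 × 6² / 9² = -13.6057 × 36 / 81 = -6.0469778 eV

Since -6.6667930 eV < -6.0469778 eV,
N⁶⁺ at n = 10 is more tightly bound (requires more energy to ionize).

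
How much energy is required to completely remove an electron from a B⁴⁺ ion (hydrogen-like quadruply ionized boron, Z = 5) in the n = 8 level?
5.31473 eV

The ionization energy is the energy needed to remove the electron completely (n → ∞).

For a hydrogen-like ion with Z = 5, E_n = -13.6057 Z² / n² eV.

At n = 8: E_8 = -13.6057 × 5² / 8² = -5.31472656 eV
At n = ∞: E_∞ = 0 eV

Ionization energy = E_∞ - E_8 = 0 - (-5.31472656) = 5.31472656 eV
Ionization energy ≈ 5.31473 eV

This is also called the binding energy of the electron in state n = 8.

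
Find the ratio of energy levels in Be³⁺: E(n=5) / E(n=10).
4.000000

Using E_n = -13.6057 Z² / n² eV with Z = 4:

E_5 = -13.6057 × 4² / 5² = -217.6912 / 25 = -8.707648000000 eV
E_10 = -13.6057 × 4² / 10² = -217.6912 / 100 = -2.176912000000 eV

The ratio is:
E_5/E_10 = (-8.707648000000) / (-2.176912000000)
E_5/E_10 = (-217.6912/25) / (-217.6912/100)
E_5/E_10 = 100/25
E_5/E_10 = 4.000000
(Note: the Z² factors cancel in the ratio.)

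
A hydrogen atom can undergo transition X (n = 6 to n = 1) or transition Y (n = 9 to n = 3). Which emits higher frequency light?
6 → 1

Calculate the energy for each transition:

Transition 6 → 1:
ΔE₁ = |E_1 - E_6| = |-13.6057/1² - (-13.6057/6²)|
ΔE₁ = |-13.605700000 - (-0.377936111)| = 13.227764 eV

Transition 9 → 3:
ΔE₂ = |E_3 - E_9| = |-13.6057/3² - (-13.6057/9²)|
ΔE₂ = |-1.511744444 - (-0.167971605)| = 1.343773 eV

Since 13.227764 eV > 1.343773 eV, the transition 6 → 1 emits the more energetic photon.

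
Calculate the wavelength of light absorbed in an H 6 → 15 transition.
3905.4220 nm

First, find the transition energy using E_n = -13.6057 / n² eV:
E_6 = -13.6057 / 6² = -0.3779361111 eV
E_15 = -13.6057 / 15² = -0.0604697778 eV

Photon energy: |ΔE| = |E_15 - E_6| = 0.3174663333 eV

Convert to wavelength using E = hc/λ with hc = 1239.84 eV·nm:
λ = hc/E = 1239.84 eV·nm / 0.3174663333 eV
λ = 3905.4220 nm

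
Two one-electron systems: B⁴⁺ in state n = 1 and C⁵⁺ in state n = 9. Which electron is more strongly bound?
B⁴⁺ at n = 1 (E = -340.14 eV)

Using E_n = -13.6057 Z² / n² eV:

B⁴⁺ (Z = 5) at n = 1:
E = -13.6057 × 5² / 1² = -13.6057 × 25 / 1 = -340.14250 eV

C⁵⁺ (Z = 6) at n = 9:
E = -13.6057 × 6² / 9² = -13.6057 × 36 / 81 = -6.04698 eV

Since -340.14250 eV < -6.04698 eV,
B⁴⁺ at n = 1 is more tightly bound (requires more energy to ionize).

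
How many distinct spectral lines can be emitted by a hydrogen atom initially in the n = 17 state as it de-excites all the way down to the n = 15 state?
3

The electron can occupy levels n = 15, 16, ..., 17 during de-excitation — that is m = 17 - 15 + 1 = 3 distinct levels.

The number of distinct spectral lines equals the number of ways to choose 2 of these m levels (each pair gives one possible emission transition):

Number of lines = m(m-1)/2 = 3×2/2 = 3

These correspond to all possible transitions between the 3 levels:
17 → 16, 17 → 15, 16 → 15

Each transition produces a photon with a unique energy (and thus wavelength). This count does not depend on Z.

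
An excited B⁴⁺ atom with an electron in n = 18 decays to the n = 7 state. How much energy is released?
5.892 eV

The energy levels are E_n = -13.6057 Z² eV / n².

Energy at n = 18: E_18 = -13.6057 × 5² / 18² = -1.049823 eV
Energy at n = 7: E_7 = -13.6057 × 5² / 7² = -6.941684 eV

For emission (electron falling to lower state), the photon energy is:
E_photon = E_18 - E_7 = |-1.049823 - (-6.941684)|
E_photon = 5.892 eV

This energy is carried away by the emitted photon.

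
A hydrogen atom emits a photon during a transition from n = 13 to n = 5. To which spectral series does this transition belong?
Pfund series

The spectral series in hydrogen are named based on the final (lower) energy level:
- Lyman series: n_final = 1 (ultraviolet)
- Balmer series: n_final = 2 (visible/near-UV)
- Paschen series: n_final = 3 (infrared)
- Brackett series: n_final = 4 (infrared)
- Pfund series: n_final = 5 (far infrared)

Since this transition ends at n = 5, it belongs to the Pfund series.

For reference, this 13 → 5 line has photon energy
ΔE = 13.6057 eV × (1/5² - 1/13²) = 0.463720899 eV,
corresponding to wavelength λ = hc/ΔE = 1239.84 eV·nm / 0.463720899 eV = 2673.677 nm in the far infrared region.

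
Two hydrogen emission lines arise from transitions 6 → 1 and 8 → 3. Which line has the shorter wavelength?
6 → 1

Calculate the energy for each transition:

Transition 6 → 1:
ΔE₁ = |E_1 - E_6| = |-13.6057/1² - (-13.6057/6²)|
ΔE₁ = |-13.60570000 - (-0.37793611)| = 13.22776 eV

Transition 8 → 3:
ΔE₂ = |E_3 - E_8| = |-13.6057/3² - (-13.6057/8²)|
ΔE₂ = |-1.51174444 - (-0.21258906)| = 1.29916 eV

Since 13.22776 eV > 1.29916 eV, the transition 6 → 1 emits the more energetic photon.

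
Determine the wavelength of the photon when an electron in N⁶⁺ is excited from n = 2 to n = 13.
7.619236 nm

First, find the transition energy using E_n = -13.6057 Z² / n² eV:
E_2 = -13.6057 × 7² / 2² = -166.66982500 eV
E_13 = -13.6057 × 7² / 13² = -3.94484793 eV

Photon energy: |ΔE| = |E_13 - E_2| = 162.72497707 eV

Convert to wavelength using E = hc/λ with hc = 1239.84 eV·nm:
λ = hc/E = 1239.84 eV·nm / 162.72497707 eV
λ = 7.619236 nm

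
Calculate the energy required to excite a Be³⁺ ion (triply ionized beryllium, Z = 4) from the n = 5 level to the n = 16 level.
7.85729 eV

The energy levels of a hydrogen-like atom are E_n = -13.6057 Z² eV / n².

Energy at n = 5: E_5 = -13.6057 × 4² / 5² = -8.70764800 eV
Energy at n = 16: E_16 = -13.6057 × 4² / 16² = -0.85035625 eV

The excitation energy is the difference:
ΔE = E_16 - E_5
ΔE = -0.85035625 - (-8.70764800)
ΔE = 7.85729 eV

Since this is positive, energy must be absorbed (photon absorption).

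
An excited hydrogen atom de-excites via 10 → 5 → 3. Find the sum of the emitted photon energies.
1.38 eV

The energy levels of hydrogen are E_n = -13.6057 / n² eV.

First transition (10 → 5):
ΔE₁ = |E_5 - E_10|
ΔE₁ = |-0.54422800 - (-0.13605700)| = 0.40817 eV

Second transition (5 → 3):
ΔE₂ = |E_3 - E_5|
ΔE₂ = |-1.51174444 - (-0.54422800)| = 0.96752 eV

Total energy released:
E_total = ΔE₁ + ΔE₂ = 0.40817 + 0.96752 = 1.38 eV

Note: This equals the direct transition 10 → 3: 1.38 eV ✓
Energy is conserved regardless of the path taken.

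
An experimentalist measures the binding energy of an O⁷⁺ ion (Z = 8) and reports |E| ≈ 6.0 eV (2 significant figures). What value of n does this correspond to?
n = 12

The exact energy levels follow E_n = -13.6057 Z² / n² eV with Z = 8.

The measured value (-6.0 eV) is reported to only 2 significant figures, so we must test candidate n values and see which one matches to that precision.

Candidate energies:
  n = 10:  E = -13.6057 × 8² / 10² = -8.707648 eV
  n = 11:  E = -13.6057 × 8² / 11² = -7.196403 eV
  n = 12:  E = -13.6057 × 8² / 12² = -6.046978 eV  ← matches
  n = 13:  E = -13.6057 × 8² / 13² = -5.152454 eV
  n = 14:  E = -13.6057 × 8² / 14² = -4.442678 eV

Checking against the measurement of -6.0 eV (2 sig figs), only n = 12 agrees:
E_12 = -6.046978 eV, which rounds to -6.0 eV ✓

Therefore n = 12.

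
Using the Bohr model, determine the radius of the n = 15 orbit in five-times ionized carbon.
1.9844 nm (or 19.8441 Å)

The Bohr radius formula is:
r_n = n² a₀ / Z

where a₀ = 0.0529177 nm is the Bohr radius.

For C⁵⁺ (Z = 6) at n = 15:
r_15 = 15² × 0.0529177 nm / 6
r_15 = 225 × 0.0529177 nm / 6
r_15 = 11.90648 nm / 6
r_15 = 1.9844 nm

The electron orbits at approximately 1.9844 nm from the nucleus.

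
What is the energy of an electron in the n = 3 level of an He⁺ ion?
-6.04698 eV

For hydrogen-like ions, the energy levels scale with Z²:
E_n = -13.6057 Z² / n² eV

For He⁺ (Z = 2) at n = 3:
E_3 = -13.6057 × 2² / 3²
E_3 = -13.6057 × 4 / 9
E_3 = -54.4228 / 9
E_3 = -6.04698 eV

The energy is 4 times more negative than hydrogen at the same n due to the stronger nuclear charge.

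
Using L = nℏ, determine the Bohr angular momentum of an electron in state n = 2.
2.11e-34 J·s (or 2ℏ)

In the Bohr model, angular momentum is quantized:
L = nℏ

where ℏ = h/(2π) = 1.0546e-34 J·s

For n = 2:
L = 2 × 1.0546e-34 J·s
L = 2.11e-34 J·s

This can also be written as L = 2ℏ.
The angular momentum is an integer multiple of the reduced Planck constant.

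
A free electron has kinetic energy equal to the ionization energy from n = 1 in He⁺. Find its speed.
4.37539e+06 m/s (or 1.459% of c)

The binding energy at n = 1 for He⁺ is:
E_1 = -13.6057 × 2²/1² = -54.4228000 eV
|E_1| = 54.4228000 eV

Convert to Joules:
KE = 54.4228000 eV × (1.602177 × 10⁻¹⁹ J/eV) = 8.7194958e-18 J

Using KE = ½mv²:
v = √(2·KE/m_e)
v = √(2 × 8.7194958e-18 J / 9.10938 × 10⁻³¹ kg)
v = 4.37539e+06 m/s

This is approximately 1.459% the speed of light.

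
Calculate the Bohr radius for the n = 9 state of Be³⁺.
1.0716 nm (or 10.7158 Å)

The Bohr radius formula is:
r_n = n² a₀ / Z

where a₀ = 0.0529177 nm is the Bohr radius.

For Be³⁺ (Z = 4) at n = 9:
r_9 = 9² × 0.0529177 nm / 4
r_9 = 81 × 0.0529177 nm / 4
r_9 = 4.28633 nm / 4
r_9 = 1.0716 nm

The electron orbits at approximately 1.0716 nm from the nucleus.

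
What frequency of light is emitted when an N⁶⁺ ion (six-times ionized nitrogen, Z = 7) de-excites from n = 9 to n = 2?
3.831e+16 Hz

First, find the transition energy:
E_9 = -13.6057 × 7² / 9² = -8.2306086 eV
E_2 = -13.6057 × 7² / 2² = -166.6698250 eV
|ΔE| = |E_2 - E_9| = 158.4392164 eV

Convert to Joules: E = 158.4392164 eV × (1.602177 × 10⁻¹⁹ J/eV) = 2.53848e-17 J

Using E = hf:
f = E/h = 2.53848e-17 J / (6.62607 × 10⁻³⁴ J·s)
f = 3.831e+16 Hz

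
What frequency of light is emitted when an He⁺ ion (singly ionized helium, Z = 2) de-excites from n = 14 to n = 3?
1.40e+15 Hz

First, find the transition energy:
E_14 = -13.6057 × 2² / 14² = -0.277667 eV
E_3 = -13.6057 × 2² / 3² = -6.046978 eV
|ΔE| = |E_3 - E_14| = 5.769311 eV

Convert to Joules: E = 5.769311 eV × (1.602177 × 10⁻¹⁹ J/eV) = 9.2435e-19 J

Using E = hf:
f = E/h = 9.2435e-19 J / (6.62607 × 10⁻³⁴ J·s)
f = 1.40e+15 Hz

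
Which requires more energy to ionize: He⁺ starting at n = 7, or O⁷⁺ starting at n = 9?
O⁷⁺ at n = 9 (E = -10.750183 eV)

Using E_n = -13.6057 Z² / n² eV:

He⁺ (Z = 2) at n = 7:
E = -13.6057 × 2² / 7² = -13.6057 × 4 / 49 = -1.110669388 eV

O⁷⁺ (Z = 8) at n = 9:
E = -13.6057 × 8² / 9² = -13.6057 × 64 / 81 = -10.750182716 eV

Since -10.750182716 eV < -1.110669388 eV,
O⁷⁺ at n = 9 is more tightly bound (requires more energy to ionize).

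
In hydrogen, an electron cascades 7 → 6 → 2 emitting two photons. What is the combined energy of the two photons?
3.12376 eV

The energy levels of hydrogen are E_n = -13.6057 / n² eV.

First transition (7 → 6):
ΔE₁ = |E_6 - E_7|
ΔE₁ = |-0.37793611111 - (-0.27766734694)| = 0.10026876 eV

Second transition (6 → 2):
ΔE₂ = |E_2 - E_6|
ΔE₂ = |-3.40142500000 - (-0.37793611111)| = 3.02348889 eV

Total energy released:
E_total = ΔE₁ + ΔE₂ = 0.10026876 + 3.02348889 = 3.12376 eV

Note: This equals the direct transition 7 → 2: 3.12376 eV ✓
Energy is conserved regardless of the path taken.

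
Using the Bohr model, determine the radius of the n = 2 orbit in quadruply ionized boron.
0.0423 nm (or 0.4233 Å)

The Bohr radius formula is:
r_n = n² a₀ / Z

where a₀ = 0.0529177 nm is the Bohr radius.

For B⁴⁺ (Z = 5) at n = 2:
r_2 = 2² × 0.0529177 nm / 5
r_2 = 4 × 0.0529177 nm / 5
r_2 = 0.21167 nm / 5
r_2 = 0.0423 nm

The electron orbits at approximately 0.0423 nm from the nucleus.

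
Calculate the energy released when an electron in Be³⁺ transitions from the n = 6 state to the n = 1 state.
211.6442 eV

The energy levels are E_n = -13.6057 Z² eV / n².

Energy at n = 6: E_6 = -13.6057 × 4² / 6² = -6.0469778 eV
Energy at n = 1: E_1 = -13.6057 × 4² / 1² = -217.6912000 eV

For emission (electron falling to lower state), the photon energy is:
E_photon = E_6 - E_1 = |-6.0469778 - (-217.6912000)|
E_photon = 211.6442 eV

This energy is carried away by the emitted photon.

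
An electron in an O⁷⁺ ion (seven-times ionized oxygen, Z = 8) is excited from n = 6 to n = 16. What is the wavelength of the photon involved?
59.64645 nm

First, find the transition energy using E_n = -13.6057 Z² / n² eV:
E_6 = -13.6057 × 8² / 6² = -24.1879111 eV
E_16 = -13.6057 × 8² / 16² = -3.4014250 eV

Photon energy: |ΔE| = |E_16 - E_6| = 20.7864861 eV

Convert to wavelength using E = hc/λ with hc = 1239.84 eV·nm:
λ = hc/E = 1239.84 eV·nm / 20.7864861 eV
λ = 59.64645 nm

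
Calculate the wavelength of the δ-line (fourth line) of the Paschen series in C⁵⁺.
27.91 nm

The lines of a series are numbered from the longest wavelength (smallest ΔE) outward; the fourth line is the transition from n = n_f + 4 to n_f.
The Paschen series has all transitions ending at n_f = 3.

For C⁵⁺ (Z = 6), the fourth line (δ-line) is the jump from n = 7 to n = 3:
E_7 = -13.6057 × 6² / 7² = -9.9960 eV
E_3 = -13.6057 × 6² / 3² = -54.4228 eV
ΔE = E_7 - E_3 = 44.4268 eV

λ = hc/E = 1239.84 eV·nm / 44.4268 eV
λ = 27.91 nm

This is the δ-line of the Paschen series in C⁵⁺.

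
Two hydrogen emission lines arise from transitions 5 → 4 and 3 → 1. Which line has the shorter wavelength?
3 → 1

Calculate the energy for each transition:

Transition 5 → 4:
ΔE₁ = |E_4 - E_5| = |-13.6057/4² - (-13.6057/5²)|
ΔE₁ = |-0.85035625000 - (-0.54422800000)| = 0.30612825 eV

Transition 3 → 1:
ΔE₂ = |E_1 - E_3| = |-13.6057/1² - (-13.6057/3²)|
ΔE₂ = |-13.60570000000 - (-1.51174444444)| = 12.09395556 eV

Since 12.09395556 eV > 0.30612825 eV, the transition 3 → 1 emits the more energetic photon.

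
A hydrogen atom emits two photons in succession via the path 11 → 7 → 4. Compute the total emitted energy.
0.73791 eV

The energy levels of hydrogen are E_n = -13.6057 / n² eV.

First transition (11 → 7):
ΔE₁ = |E_7 - E_11|
ΔE₁ = |-0.27766734694 - (-0.11244380165)| = 0.16522355 eV

Second transition (7 → 4):
ΔE₂ = |E_4 - E_7|
ΔE₂ = |-0.85035625000 - (-0.27766734694)| = 0.57268890 eV

Total energy released:
E_total = ΔE₁ + ΔE₂ = 0.16522355 + 0.57268890 = 0.73791 eV

Note: This equals the direct transition 11 → 4: 0.73791 eV ✓
Energy is conserved regardless of the path taken.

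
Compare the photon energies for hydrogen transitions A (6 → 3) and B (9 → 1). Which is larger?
9 → 1

Calculate the energy for each transition:

Transition 6 → 3:
ΔE₁ = |E_3 - E_6| = |-13.6057/3² - (-13.6057/6²)|
ΔE₁ = |-1.511744444 - (-0.377936111)| = 1.133808 eV

Transition 9 → 1:
ΔE₂ = |E_1 - E_9| = |-13.6057/1² - (-13.6057/9²)|
ΔE₂ = |-13.605700000 - (-0.167971605)| = 13.437728 eV

Since 13.437728 eV > 1.133808 eV, the transition 9 → 1 emits the more energetic photon.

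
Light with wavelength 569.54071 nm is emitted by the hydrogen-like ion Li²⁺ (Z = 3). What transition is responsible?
n = 10 → n = 6

First, find the photon energy from the wavelength (hc = 1239.84 eV·nm):
E = hc/λ = 1239.84 eV·nm / 569.54071 nm = 2.1769120 eV

The energy levels of Li²⁺ satisfy E_n = -13.6057 × 3² / n² eV, so an emission n_i → n_f releases
ΔE = 13.6057 × 3² × (1/n_f² − 1/n_i²) eV.

Setting ΔE equal to the photon energy:
1/n_f² − 1/n_i² = 2.1769120 / (13.6057 × 3²) = 0.017777778

Since 1/n_i² must be positive, we need 1/n_f² > 0.017777778, i.e. n_f ≤ 7. For each allowed n_f, solve n_i = (1/n_f² − 0.017777778)^(−1/2) and check whether it is a whole number:
  n_f = 1: 1/n_i² = 1.000000000 − 0.017777778 = 0.982222222 → n_i = 1.009  (not an integer) ✗
  n_f = 2: 1/n_i² = 0.250000000 − 0.017777778 = 0.232222222 → n_i = 2.075  (not an integer) ✗
  n_f = 3: 1/n_i² = 0.111111111 − 0.017777778 = 0.093333333 → n_i = 3.273  (not an integer) ✗
  n_f = 4: 1/n_i² = 0.062500000 − 0.017777778 = 0.044722222 → n_i = 4.729  (not an integer) ✗
  n_f = 5: 1/n_i² = 0.040000000 − 0.017777778 = 0.022222222 → n_i = 6.708  (not an integer) ✗
  n_f = 6: 1/n_i² = 0.027777778 − 0.017777778 = 0.010000000 → n_i = 10.000  → integer, n_i = 10 ✓
  n_f = 7: 1/n_i² = 0.020408163 − 0.017777778 = 0.002630385 → n_i = 19.498  (not an integer) ✗

Only n_f = 6 gives an integer upper level, n_i = 10.

The transition is from n = 10 to n = 6 (emission).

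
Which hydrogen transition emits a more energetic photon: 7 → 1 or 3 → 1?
7 → 1

Calculate the energy for each transition:

Transition 7 → 1:
ΔE₁ = |E_1 - E_7| = |-13.6057/1² - (-13.6057/7²)|
ΔE₁ = |-13.605700000 - (-0.277667347)| = 13.328033 eV

Transition 3 → 1:
ΔE₂ = |E_1 - E_3| = |-13.6057/1² - (-13.6057/3²)|
ΔE₂ = |-13.605700000 - (-1.511744444)| = 12.093956 eV

Since 13.328033 eV > 12.093956 eV, the transition 7 → 1 emits the more energetic photon.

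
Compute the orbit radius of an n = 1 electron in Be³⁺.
0.0132 nm (or 0.1323 Å)

The Bohr radius formula is:
r_n = n² a₀ / Z

where a₀ = 0.0529177 nm is the Bohr radius.

For Be³⁺ (Z = 4) at n = 1:
r_1 = 1² × 0.0529177 nm / 4
r_1 = 1 × 0.0529177 nm / 4
r_1 = 0.05292 nm / 4
r_1 = 0.0132 nm

The electron orbits at approximately 0.0132 nm from the nucleus.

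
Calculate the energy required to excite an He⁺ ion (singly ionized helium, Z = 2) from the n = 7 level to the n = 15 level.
0.8688 eV

The energy levels of a hydrogen-like atom are E_n = -13.6057 Z² eV / n².

Energy at n = 7: E_7 = -13.6057 × 2² / 7² = -1.1106694 eV
Energy at n = 15: E_15 = -13.6057 × 2² / 15² = -0.2418791 eV

The excitation energy is the difference:
ΔE = E_15 - E_7
ΔE = -0.2418791 - (-1.1106694)
ΔE = 0.8688 eV

Since this is positive, energy must be absorbed (photon absorption).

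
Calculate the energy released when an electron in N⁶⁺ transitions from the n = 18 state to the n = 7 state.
11.55 eV

The energy levels are E_n = -13.6057 Z² eV / n².

Energy at n = 18: E_18 = -13.6057 × 7² / 18² = -2.05765 eV
Energy at n = 7: E_7 = -13.6057 × 7² / 7² = -13.60570 eV

For emission (electron falling to lower state), the photon energy is:
E_photon = E_18 - E_7 = |-2.05765 - (-13.60570)|
E_photon = 11.55 eV

This energy is carried away by the emitted photon.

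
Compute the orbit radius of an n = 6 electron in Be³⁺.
0.47626 nm (or 4.76260 Å)

The Bohr radius formula is:
r_n = n² a₀ / Z

where a₀ = 0.05291772 nm is the Bohr radius.

For Be³⁺ (Z = 4) at n = 6:
r_6 = 6² × 0.05291772 nm / 4
r_6 = 36 × 0.05291772 nm / 4
r_6 = 1.905038 nm / 4
r_6 = 0.47626 nm

The electron orbits at approximately 0.47626 nm from the nucleus.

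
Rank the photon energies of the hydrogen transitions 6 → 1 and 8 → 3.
6 → 1

Calculate the energy for each transition:

Transition 6 → 1:
ΔE₁ = |E_1 - E_6| = |-13.6057/1² - (-13.6057/6²)|
ΔE₁ = |-13.6057000000 - (-0.3779361111)| = 13.2277639 eV

Transition 8 → 3:
ΔE₂ = |E_3 - E_8| = |-13.6057/3² - (-13.6057/8²)|
ΔE₂ = |-1.5117444444 - (-0.2125890625)| = 1.2991554 eV

Since 13.2277639 eV > 1.2991554 eV, the transition 6 → 1 emits the more energetic photon.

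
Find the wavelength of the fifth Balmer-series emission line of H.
396.90659 nm

The lines of a series are numbered from the longest wavelength (smallest ΔE) outward; the fifth line is the transition from n = n_f + 5 to n_f.
The Balmer series has all transitions ending at n_f = 2.

For H, the fifth line (ε-line) is the jump from n = 7 to n = 2:
E_7 = -13.6057 / 7² = -0.277667347 eV
E_2 = -13.6057 / 2² = -3.401425000 eV
ΔE = E_7 - E_2 = 3.123757653 eV

λ = hc/E = 1239.84 eV·nm / 3.123757653 eV
λ = 396.90659 nm

This is the ε-line of the Balmer series in H.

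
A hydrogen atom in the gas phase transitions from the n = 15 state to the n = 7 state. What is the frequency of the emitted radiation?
5.25182e+13 Hz

First, find the transition energy:
E_15 = -13.6057 / 15² = -0.060469778 eV
E_7 = -13.6057 / 7² = -0.277667347 eV
|ΔE| = |E_7 - E_15| = 0.217197569 eV

Convert to Joules: E = 0.217197569 eV × (1.602177 × 10⁻¹⁹ J/eV) = 3.4798895e-20 J

Using E = hf:
f = E/h = 3.4798895e-20 J / (6.62607 × 10⁻³⁴ J·s)
f = 5.25182e+13 Hz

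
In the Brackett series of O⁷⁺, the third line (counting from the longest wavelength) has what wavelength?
33.827266 nm

The lines of a series are numbered from the longest wavelength (smallest ΔE) outward; the third line is the transition from n = n_f + 3 to n_f.
The Brackett series has all transitions ending at n_f = 4.

For O⁷⁺ (Z = 8), the third line (γ-line) is the jump from n = 7 to n = 4:
E_7 = -13.6057 × 8² / 7² = -17.77071020 eV
E_4 = -13.6057 × 8² / 4² = -54.42280000 eV
ΔE = E_7 - E_4 = 36.65208980 eV

λ = hc/E = 1239.84 eV·nm / 36.65208980 eV
λ = 33.827266 nm

This is the γ-line of the Brackett series in O⁷⁺.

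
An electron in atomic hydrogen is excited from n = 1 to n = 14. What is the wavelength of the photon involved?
91.594 nm

First, find the transition energy using E_n = -13.6057 / n² eV:
E_1 = -13.6057 / 1² = -13.60570 eV
E_14 = -13.6057 / 14² = -0.06942 eV

Photon energy: |ΔE| = |E_14 - E_1| = 13.53628 eV

Convert to wavelength using E = hc/λ with hc = 1239.84 eV·nm:
λ = hc/E = 1239.84 eV·nm / 13.53628 eV
λ = 91.594 nm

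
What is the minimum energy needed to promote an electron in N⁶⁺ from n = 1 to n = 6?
648.16 eV

The energy levels of a hydrogen-like atom are E_n = -13.6057 Z² eV / n².

Energy at n = 1: E_1 = -13.6057 × 7² / 1² = -666.67930 eV
Energy at n = 6: E_6 = -13.6057 × 7² / 6² = -18.51887 eV

The excitation energy is the difference:
ΔE = E_6 - E_1
ΔE = -18.51887 - (-666.67930)
ΔE = 648.16 eV

Since this is positive, energy must be absorbed (photon absorption).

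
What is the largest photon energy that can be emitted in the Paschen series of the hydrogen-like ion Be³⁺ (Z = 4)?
24.1879 eV

The series limit corresponds to the transition from n = ∞ to n = 3.
This is the highest energy (shortest wavelength) transition in the Paschen series.

E_∞ = 0 eV
E_3 = -13.6057 × 4² / 3² = -24.1879 eV

Energy at series limit:
ΔE = E_∞ - E_3 = 0 - (-24.1879) = 24.1879 eV

This energy equals the ionization energy from the n = 3 state of Be³⁺.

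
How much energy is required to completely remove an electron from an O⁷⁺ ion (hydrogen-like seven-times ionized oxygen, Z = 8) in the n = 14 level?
4.44 eV

The ionization energy is the energy needed to remove the electron completely (n → ∞).

For a hydrogen-like ion with Z = 8, E_n = -13.6057 Z² / n² eV.

At n = 14: E_14 = -13.6057 × 8² / 14² = -4.44268 eV
At n = ∞: E_∞ = 0 eV

Ionization energy = E_∞ - E_14 = 0 - (-4.44268) = 4.44268 eV
Ionization energy ≈ 4.44 eV

This is also called the binding energy of the electron in state n = 14.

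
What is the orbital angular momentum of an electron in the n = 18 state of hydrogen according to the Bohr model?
1.898e-33 J·s (or 18ℏ)

In the Bohr model, angular momentum is quantized:
L = nℏ

where ℏ = h/(2π) = 1.05457e-34 J·s

For n = 18:
L = 18 × 1.05457e-34 J·s
L = 1.898e-33 J·s

This can also be written as L = 18ℏ.
The angular momentum is an integer multiple of the reduced Planck constant.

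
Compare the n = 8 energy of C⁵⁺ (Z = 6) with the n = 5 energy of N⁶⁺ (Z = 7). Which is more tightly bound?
N⁶⁺ at n = 5 (E = -26.66717 eV)

Using E_n = -13.6057 Z² / n² eV:

C⁵⁺ (Z = 6) at n = 8:
E = -13.6057 × 6² / 8² = -13.6057 × 36 / 64 = -7.65320625 eV

N⁶⁺ (Z = 7) at n = 5:
E = -13.6057 × 7² / 5² = -13.6057 × 49 / 25 = -26.66717200 eV

Since -26.66717200 eV < -7.65320625 eV,
N⁶⁺ at n = 5 is more tightly bound (requires more energy to ionize).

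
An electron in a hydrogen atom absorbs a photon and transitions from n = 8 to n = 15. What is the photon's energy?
0.152119 eV

The energy levels of a hydrogen-like atom are E_n = -13.6057 eV / n².

Energy at n = 8: E_8 = -13.6057 / 8² = -0.212589063 eV
Energy at n = 15: E_15 = -13.6057 / 15² = -0.060469778 eV

The excitation energy is the difference:
ΔE = E_15 - E_8
ΔE = -0.060469778 - (-0.212589063)
ΔE = 0.152119 eV

Since this is positive, energy must be absorbed (photon absorption).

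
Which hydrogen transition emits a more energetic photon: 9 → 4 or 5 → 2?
5 → 2

Calculate the energy for each transition:

Transition 9 → 4:
ΔE₁ = |E_4 - E_9| = |-13.6057/4² - (-13.6057/9²)|
ΔE₁ = |-0.85035625000 - (-0.16797160494)| = 0.68238465 eV

Transition 5 → 2:
ΔE₂ = |E_2 - E_5| = |-13.6057/2² - (-13.6057/5²)|
ΔE₂ = |-3.40142500000 - (-0.54422800000)| = 2.85719700 eV

Since 2.85719700 eV > 0.68238465 eV, the transition 5 → 2 emits the more energetic photon.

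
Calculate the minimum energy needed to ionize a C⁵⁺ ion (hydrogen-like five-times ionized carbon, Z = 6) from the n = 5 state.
19.59 eV

The ionization energy is the energy needed to remove the electron completely (n → ∞).

For a hydrogen-like ion with Z = 6, E_n = -13.6057 Z² / n² eV.

At n = 5: E_5 = -13.6057 × 6² / 5² = -19.59221 eV
At n = ∞: E_∞ = 0 eV

Ionization energy = E_∞ - E_5 = 0 - (-19.59221) = 19.59221 eV
Ionization energy ≈ 19.59 eV

This is also called the binding energy of the electron in state n = 5.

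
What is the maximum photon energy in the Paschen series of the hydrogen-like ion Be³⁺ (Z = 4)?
24.1879 eV

The series limit corresponds to the transition from n = ∞ to n = 3.
This is the highest energy (shortest wavelength) transition in the Paschen series.

E_∞ = 0 eV
E_3 = -13.6057 × 4² / 3² = -24.1879 eV

Energy at series limit:
ΔE = E_∞ - E_3 = 0 - (-24.1879) = 24.1879 eV

This energy equals the ionization energy from the n = 3 state of Be³⁺.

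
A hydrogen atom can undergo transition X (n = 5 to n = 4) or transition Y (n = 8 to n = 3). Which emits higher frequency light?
8 → 3

Calculate the energy for each transition:

Transition 5 → 4:
ΔE₁ = |E_4 - E_5| = |-13.6057/4² - (-13.6057/5²)|
ΔE₁ = |-0.8503562500 - (-0.5442280000)| = 0.3061283 eV

Transition 8 → 3:
ΔE₂ = |E_3 - E_8| = |-13.6057/3² - (-13.6057/8²)|
ΔE₂ = |-1.5117444444 - (-0.2125890625)| = 1.2991554 eV

Since 1.2991554 eV > 0.3061283 eV, the transition 8 → 3 emits the more energetic photon.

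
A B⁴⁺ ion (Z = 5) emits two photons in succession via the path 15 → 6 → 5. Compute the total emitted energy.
12.09 eV

The energy levels of B⁴⁺ are E_n = -13.6057 × 5² / n² eV.

First transition (15 → 6):
ΔE₁ = |E_6 - E_15|
ΔE₁ = |-9.44840278 - (-1.51174444)| = 7.93666 eV

Second transition (6 → 5):
ΔE₂ = |E_5 - E_6|
ΔE₂ = |-13.60570000 - (-9.44840278)| = 4.15730 eV

Total energy released:
E_total = ΔE₁ + ΔE₂ = 7.93666 + 4.15730 = 12.09 eV

Note: This equals the direct transition 15 → 5: 12.09 eV ✓
Energy is conserved regardless of the path taken.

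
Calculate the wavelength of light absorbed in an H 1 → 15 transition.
91.533 nm

First, find the transition energy using E_n = -13.6057 / n² eV:
E_1 = -13.6057 / 1² = -13.60570 eV
E_15 = -13.6057 / 15² = -0.06047 eV

Photon energy: |ΔE| = |E_15 - E_1| = 13.54523 eV

Convert to wavelength using E = hc/λ with hc = 1239.84 eV·nm:
λ = hc/E = 1239.84 eV·nm / 13.54523 eV
λ = 91.533 nm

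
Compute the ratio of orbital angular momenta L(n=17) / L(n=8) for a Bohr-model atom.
2.125000

In the Bohr model, L_n = nℏ, so the ratio is purely the ratio of quantum numbers:

L_17/L_8 = 17ℏ / 8ℏ = 17/8 = 2.125000

The angular momentum scales linearly with n.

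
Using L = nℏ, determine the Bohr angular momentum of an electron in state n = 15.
1.582e-33 J·s (or 15ℏ)

In the Bohr model, angular momentum is quantized:
L = nℏ

where ℏ = h/(2π) = 1.05457e-34 J·s

For n = 15:
L = 15 × 1.05457e-34 J·s
L = 1.582e-33 J·s

This can also be written as L = 15ℏ.
The angular momentum is an integer multiple of the reduced Planck constant.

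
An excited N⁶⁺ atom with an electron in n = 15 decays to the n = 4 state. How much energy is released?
38.704 eV

The energy levels are E_n = -13.6057 Z² eV / n².

Energy at n = 15: E_15 = -13.6057 × 7² / 15² = -2.963019 eV
Energy at n = 4: E_4 = -13.6057 × 7² / 4² = -41.667456 eV

For emission (electron falling to lower state), the photon energy is:
E_photon = E_15 - E_4 = |-2.963019 - (-41.667456)|
E_photon = 38.704 eV

This energy is carried away by the emitted photon.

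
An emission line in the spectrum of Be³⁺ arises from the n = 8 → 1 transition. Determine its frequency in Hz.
5.18e+16 Hz

First, find the transition energy:
E_8 = -13.6057 × 4² / 8² = -3.4014 eV
E_1 = -13.6057 × 4² / 1² = -217.6912 eV
|ΔE| = |E_1 - E_8| = 214.2898 eV

Convert to Joules: E = 214.2898 eV × (1.602177 × 10⁻¹⁹ J/eV) = 3.4333e-17 J

Using E = hf:
f = E/h = 3.4333e-17 J / (6.62607 × 10⁻³⁴ J·s)
f = 5.18e+16 Hz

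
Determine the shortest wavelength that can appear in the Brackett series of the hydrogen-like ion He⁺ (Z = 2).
364.506053 nm

The series limit corresponds to the transition from n = ∞ to n = 4.
This is the highest energy (shortest wavelength) transition in the Brackett series.

E_∞ = 0 eV
E_4 = -13.6057 × 2² / 4² = -3.4014250000 eV

Energy at series limit:
ΔE = E_∞ - E_4 = 0 - (-3.4014250000) = 3.4014250000 eV
λ = hc/E = 1239.84 eV·nm / 3.4014250000 eV = 364.506053 nm

This energy equals the ionization energy from the n = 4 state of He⁺.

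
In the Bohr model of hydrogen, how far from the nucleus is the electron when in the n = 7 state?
2.5930 nm (or 25.9297 Å)

The Bohr radius formula is:
r_n = n² a₀ / Z

where a₀ = 0.0529177 nm is the Bohr radius.

For H (Z = 1) at n = 7:
r_7 = 7² × 0.0529177 nm / 1
r_7 = 49 × 0.0529177 nm / 1
r_7 = 2.59297 nm / 1
r_7 = 2.5930 nm

The electron orbits at approximately 2.5930 nm from the nucleus.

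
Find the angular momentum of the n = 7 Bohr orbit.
7.382e-34 J·s (or 7ℏ)

In the Bohr model, angular momentum is quantized:
L = nℏ

where ℏ = h/(2π) = 1.05457e-34 J·s

For n = 7:
L = 7 × 1.05457e-34 J·s
L = 7.382e-34 J·s

This can also be written as L = 7ℏ.
The angular momentum is an integer multiple of the reduced Planck constant.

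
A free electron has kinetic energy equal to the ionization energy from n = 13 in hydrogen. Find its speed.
1.68e+05 m/s (or 0.05613% of c)

The binding energy at n = 13 for hydrogen is:
E_13 = -13.6057/13² = -0.0805071 eV
|E_13| = 0.0805071 eV

Convert to Joules:
KE = 0.0805071 eV × (1.602177 × 10⁻¹⁹ J/eV) = 1.2899e-20 J

Using KE = ½mv²:
v = √(2·KE/m_e)
v = √(2 × 1.2899e-20 J / 9.10938 × 10⁻³¹ kg)
v = 1.68e+05 m/s

This is approximately 0.05613% the speed of light.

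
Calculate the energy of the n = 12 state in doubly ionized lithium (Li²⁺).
-0.8504 eV

For hydrogen-like ions, the energy levels scale with Z²:
E_n = -13.6057 Z² / n² eV

For Li²⁺ (Z = 3) at n = 12:
E_12 = -13.6057 × 3² / 12²
E_12 = -13.6057 × 9 / 144
E_12 = -122.4513 / 144
E_12 = -0.8504 eV

The energy is 9 times more negative than hydrogen at the same n due to the stronger nuclear charge.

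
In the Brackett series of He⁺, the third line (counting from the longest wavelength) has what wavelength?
541.236 nm

The lines of a series are numbered from the longest wavelength (smallest ΔE) outward; the third line is the transition from n = n_f + 3 to n_f.
The Brackett series has all transitions ending at n_f = 4.

For He⁺ (Z = 2), the third line (γ-line) is the jump from n = 7 to n = 4:
E_7 = -13.6057 × 2² / 7² = -1.1106694 eV
E_4 = -13.6057 × 2² / 4² = -3.4014250 eV
ΔE = E_7 - E_4 = 2.2907556 eV

λ = hc/E = 1239.84 eV·nm / 2.2907556 eV
λ = 541.236 nm

This is the γ-line of the Brackett series in He⁺.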